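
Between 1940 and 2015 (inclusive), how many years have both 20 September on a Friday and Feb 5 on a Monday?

3

Check each year's weekday for 20 September and Feb 5:
  1940: Fri/Mon ✓  1941: Sat/Wed  1942: Sun/Thu  1943: Mon/Fri  1944: Wed/Sat  1945: Thu/Mon  1946: Fri/Tue  1947: Sat/Wed  1948: Mon/Thu  1949: Tue/Sat  1950: Wed/Sun  1951: Thu/Mon  1952: Sat/Tue  1953: Sun/Thu  …(48 more)…  2002: Fri/Tue  2003: Sat/Wed  2004: Mon/Thu  2005: Tue/Sat  2006: Wed/Sun  2007: Thu/Mon  2008: Sat/Tue  2009: Sun/Thu  2010: Mon/Fri  2011: Tue/Sat  2012: Thu/Sun  2013: Fri/Tue  2014: Sat/Wed  2015: Sun/Thu
Both conditions hold in: 1940, 1968, 1996 — 3.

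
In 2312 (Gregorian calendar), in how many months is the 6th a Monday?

Check the 6th of each month of 2312: Jan 6: Sat, Feb 6: Tue, Mar 6: Wed, Apr 6: Sat, May 6: Mon, Jun 6: Thu, Jul 6: Sat, Aug 6: Tue, Sep 6: Fri, Oct 6: Sun, Nov 6: Wed, Dec 6: Fri.
Monday occurs in May — 1 month.

1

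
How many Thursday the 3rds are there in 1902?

2

Check the 3rd of each month of 1902: Jan 3: Fri, Feb 3: Mon, Mar 3: Mon, Apr 3: Thu, May 3: Sat, Jun 3: Tue, Jul 3: Thu, Aug 3: Sun, Sep 3: Wed, Oct 3: Fri, Nov 3: Mon, Dec 3: Wed.
Thursday occurs in April, July — 2 months.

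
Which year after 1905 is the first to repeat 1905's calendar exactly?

1911

Two years share a calendar iff Jan 1 falls on the same weekday and both are leap or both are common. 1905: Jan 1 is Sunday, common year.
1906: Jan 1 Monday, common
1907: Jan 1 Tuesday, common
1908: Jan 1 Wednesday, leap
1909: Jan 1 Friday, common
1910: Jan 1 Saturday, common
1911: Jan 1 Sunday, common
1911 matches on both conditions.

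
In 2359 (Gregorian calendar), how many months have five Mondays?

A month of length L has five Mondays iff its first Monday is on day ≤ L−28 (so day 1–3 in a 31-day month, 1–2 in a 30-day month, day 1 in a leap February).
Checking each month of 2359: Jan starts Thu (31d); Feb starts Sun (28d); Mar starts Sun (31d) ✓; Apr starts Wed (30d); May starts Fri (31d); Jun starts Mon (30d) ✓; Jul starts Wed (31d); Aug starts Sat (31d) ✓; Sep starts Tue (30d); Oct starts Thu (31d); Nov starts Sun (30d) ✓; Dec starts Tue (31d).
Five-Monday months: March, June, August, November → 4.

4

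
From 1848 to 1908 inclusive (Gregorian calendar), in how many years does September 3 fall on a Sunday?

Track September 3's weekday year by year (advancing +1, or +2 across a Feb 29):
  1848: Sun ✓  1849: Mon (+1)  1850: Tue (+1)  1851: Wed (+1)  1852: Fri (+2)
  1853: Sat (+1)  1854: Sun (+1) ✓  1855: Mon (+1)  1856: Wed (+2)  1857: Thu (+1)
  1858: Fri (+1)  1859: Sat (+1)  1860: Mon (+2)  1861: Tue (+1)  … (33 more years) …
  1895: Tue (+1)  1896: Thu (+2)  1897: Fri (+1)  1898: Sat (+1)  1899: Sun (+1) ✓
  1900: Mon (+1)  1901: Tue (+1)  1902: Wed (+1)  1903: Thu (+1)  1904: Sat (+2)
  1905: Sun (+1) ✓  1906: Mon (+1)  1907: Tue (+1)  1908: Thu (+2)
Sunday years: 1848, 1854, 1865, 1871, 1876, 1882, 1893, 1899, 1905 — 9 in total.

9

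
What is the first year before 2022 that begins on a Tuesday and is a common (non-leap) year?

Jan 1 advances by 2 weekdays after a leap year and by 1 after a common year.
2022: Jan 1 is Saturday.
2021: Friday
2020: Wednesday (leap)
2019: Tuesday
2019 begins on a Tuesday and is a common year.

2019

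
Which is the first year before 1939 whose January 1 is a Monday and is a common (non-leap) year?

Jan 1 advances by 2 weekdays after a leap year and by 1 after a common year.
1939: Jan 1 is Sunday.
1938: Saturday
1937: Friday
1936: Wednesday (leap)
1935: Tuesday
1934: Monday
1934 begins on a Monday and is a common year.

1934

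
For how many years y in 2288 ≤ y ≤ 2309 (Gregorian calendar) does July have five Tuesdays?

10

July has 31 days; it has five Tuesdays when Tuesday falls among the first (month-length − 28) days — i.e. when July 1 is one of Tuesday/Monday/Sunday.
July 1 by year: 2288:Sun✓ 2289:Mon✓ 2290:Tue✓ 2291:Wed 2292:Fri 2293:Sat 2294:Sun✓ 2295:Mon✓ 2296:Wed 2297:Thu 2298:Fri 2299:Sat 2300:Sun✓ 2301:Mon✓ 2302:Tue✓ 2303:Wed 2304:Fri 2305:Sat 2306:Sun✓ 2307:Mon✓ 2308:Wed 2309:Thu
Years with five Tuesdays: 2288, 2289, 2290, 2294, 2295, 2300, 2301, 2302, 2306, 2307 → 10.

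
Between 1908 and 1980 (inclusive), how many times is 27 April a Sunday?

11

Track 27 April's weekday year by year (advancing +1, or +2 across a Feb 29):
  1908: Mon  1909: Tue (+1)  1910: Wed (+1)  1911: Thu (+1)  1912: Sat (+2)
  1913: Sun (+1) ✓  1914: Mon (+1)  1915: Tue (+1)  1916: Thu (+2)  1917: Fri (+1)
  1918: Sat (+1)  1919: Sun (+1) ✓  1920: Tue (+2)  1921: Wed (+1)  … (45 more years) …
  1967: Thu (+1)  1968: Sat (+2)  1969: Sun (+1) ✓  1970: Mon (+1)  1971: Tue (+1)
  1972: Thu (+2)  1973: Fri (+1)  1974: Sat (+1)  1975: Sun (+1) ✓  1976: Tue (+2)
  1977: Wed (+1)  1978: Thu (+1)  1979: Fri (+1)  1980: Sun (+2) ✓
Sunday years: 1913, 1919, 1924, 1930, 1941, 1947, 1952, 1958, 1969, 1975, 1980 — 11 in total.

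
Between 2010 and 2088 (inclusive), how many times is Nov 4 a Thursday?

12

Track Nov 4's weekday year by year (advancing +1, or +2 across a Feb 29):
  2010: Thu ✓  2011: Fri (+1)  2012: Sun (+2)  2013: Mon (+1)  2014: Tue (+1)
  2015: Wed (+1)  2016: Fri (+2)  2017: Sat (+1)  2018: Sun (+1)  2019: Mon (+1)
  2020: Wed (+2)  2021: Thu (+1) ✓  2022: Fri (+1)  2023: Sat (+1)  … (51 more years) …
  2075: Mon (+1)  2076: Wed (+2)  2077: Thu (+1) ✓  2078: Fri (+1)  2079: Sat (+1)
  2080: Mon (+2)  2081: Tue (+1)  2082: Wed (+1)  2083: Thu (+1) ✓  2084: Sat (+2)
  2085: Sun (+1)  2086: Mon (+1)  2087: Tue (+1)  2088: Thu (+2) ✓
Thursday years: 2010, 2021, 2027, 2032, 2038, 2049, 2055, 2060, 2066, 2077, 2083, 2088 — 12 in total.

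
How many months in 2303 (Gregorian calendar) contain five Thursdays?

5

A month of length L has five Thursdays iff its first Thursday is on day ≤ L−28 (so day 1–3 in a 31-day month, 1–2 in a 30-day month, day 1 in a leap February).
Checking each month of 2303: Jan starts Thu (31d) ✓; Feb starts Sun (28d); Mar starts Sun (31d); Apr starts Wed (30d) ✓; May starts Fri (31d); Jun starts Mon (30d); Jul starts Wed (31d) ✓; Aug starts Sat (31d); Sep starts Tue (30d); Oct starts Thu (31d) ✓; Nov starts Sun (30d); Dec starts Tue (31d) ✓.
Five-Thursday months: January, April, July, October, December → 5.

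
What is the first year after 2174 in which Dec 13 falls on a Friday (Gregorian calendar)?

From one year to the next, a fixed date's weekday advances by 1, or by 2 when a Feb 29 lies between the two dates.
2174: December 13 is Tuesday.
2175: Wednesday (+1)
2176: Friday (+2)
Dec 13 falls on a Friday in 2176.

2176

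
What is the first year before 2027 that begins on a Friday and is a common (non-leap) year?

Jan 1 advances by 2 weekdays after a leap year and by 1 after a common year.
2027: Jan 1 is Friday.
2026: Thursday
2025: Wednesday
2024: Monday (leap)
2023: Sunday
2022: Saturday
2021: Friday
2021 begins on a Friday and is a common year.

2021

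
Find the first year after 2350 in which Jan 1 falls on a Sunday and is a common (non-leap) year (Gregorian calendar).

2361

Jan 1 advances by 2 weekdays after a leap year and by 1 after a common year.
2350: Jan 1 is Sunday.
2351: Monday
2352: Tuesday (leap)
2353: Thursday
2354: Friday
2355: Saturday
2356: Sunday (leap)
2357: Tuesday
2358: Wednesday
2359: Thursday
2360: Friday (leap)
2361: Sunday
2361 begins on a Sunday and is a common year.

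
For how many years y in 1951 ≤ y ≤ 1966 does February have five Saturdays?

1

February has 28 days (29 in leap years); it has five Saturdays when Saturday falls among the first (month-length − 28) days — i.e. when February 1 is Saturday in a leap year (never in a common year).
February 1 by year: 1951:Thu 1952:Fri 1953:Sun 1954:Mon 1955:Tue 1956:Wed 1957:Fri 1958:Sat 1959:Sun 1960:Mon 1961:Wed 1962:Thu 1963:Fri 1964:Sat✓ 1965:Mon 1966:Tue
Years with five Saturdays: 1964 → 1.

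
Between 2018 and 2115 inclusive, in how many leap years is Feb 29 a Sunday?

3

Leap years in 2018–2115: 23 of them.
Feb 29 weekday advances by 5 (mod 7) from one leap year to the next four years later (or differs when a century non-leap intervenes).
Leap-day weekdays: 2020:Sat 2024:Thu 2028:Tue 2032:Sun✓ 2036:Fri 2040:Wed 2044:Mon 2048:Sat 2052:Thu 2056:Tue 2060:Sun✓ 2064:Fri 2068:Wed 2072:Mon 2076:Sat 2080:Thu 2084:Tue 2088:Sun✓ 2092:Fri 2096:Wed 2104:Fri 2108:Wed 2112:Mon
Sunday: 2032, 2060, 2088 → 3.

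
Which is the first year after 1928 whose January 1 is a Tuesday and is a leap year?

Jan 1 advances by 2 weekdays after a leap year and by 1 after a common year.
1928: Jan 1 is Sunday (leap).
1929: Tuesday
1930: Wednesday
1931: Thursday
1932: Friday (leap)
1933: Sunday
1934: Monday
1935: Tuesday
1936: Wednesday (leap)
1937: Friday
1938: Saturday
1939: Sunday
1940: Monday (leap)
1941: Wednesday
1942: Thursday
1943: Friday
1944: Saturday (leap)
1945: Monday
1946: Tuesday
1947: Wednesday
1948: Thursday (leap)
1949: Saturday
1950: Sunday
1951: Monday
1952: Tuesday (leap)
1952 begins on a Tuesday and is a leap year.

1952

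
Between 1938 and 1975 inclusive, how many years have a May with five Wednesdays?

17

May has 31 days; it has five Wednesdays when Wednesday falls among the first (month-length − 28) days — i.e. when May 1 is one of Wednesday/Tuesday/Monday.
May 1 by year: 1938:Sun 1939:Mon✓ 1940:Wed✓ 1941:Thu 1942:Fri 1943:Sat 1944:Mon✓ 1945:Tue✓ 1946:Wed✓ 1947:Thu 1948:Sat 1949:Sun 1950:Mon✓ 1951:Tue✓ 1952:Thu …(8 more)… 1961:Mon✓ 1962:Tue✓ 1963:Wed✓ 1964:Fri 1965:Sat 1966:Sun 1967:Mon✓ 1968:Wed✓ 1969:Thu 1970:Fri 1971:Sat 1972:Mon✓ 1973:Tue✓ 1974:Wed✓ 1975:Thu
Years with five Wednesdays: 1939, 1940, 1944, 1945, 1946, 1950, 1951, 1956, 1957, 1961, 1962, 1963, 1967, 1968, 1972, 1973, 1974 → 17.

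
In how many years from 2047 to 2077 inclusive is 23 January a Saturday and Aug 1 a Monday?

1

Check each year's weekday for 23 January and Aug 1:
  2047: Wed/Thu  2048: Thu/Sat  2049: Sat/Sun  2050: Sun/Mon  2051: Mon/Tue  2052: Tue/Thu  2053: Thu/Fri  2054: Fri/Sat  2055: Sat/Sun  2056: Sun/Tue  2057: Tue/Wed  2058: Wed/Thu  2059: Thu/Fri  2060: Fri/Sun  …(3 more)…  2064: Wed/Fri  2065: Fri/Sat  2066: Sat/Sun  2067: Sun/Mon  2068: Mon/Wed  2069: Wed/Thu  2070: Thu/Fri  2071: Fri/Sat  2072: Sat/Mon ✓  2073: Mon/Tue  2074: Tue/Wed  2075: Wed/Thu  2076: Thu/Sat  2077: Sat/Sun
Both conditions hold in: 2072 — 1.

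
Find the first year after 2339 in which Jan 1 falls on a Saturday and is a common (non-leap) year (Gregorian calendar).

Jan 1 advances by 2 weekdays after a leap year and by 1 after a common year.
2339: Jan 1 is Sunday.
2340: Monday (leap)
2341: Wednesday
2342: Thursday
2343: Friday
2344: Saturday (leap)
2345: Monday
2346: Tuesday
2347: Wednesday
2348: Thursday (leap)
2349: Saturday
2349 begins on a Saturday and is a common year.

2349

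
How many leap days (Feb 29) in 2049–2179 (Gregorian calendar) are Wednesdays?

5

Leap years in 2049–2179: 31 of them.
Feb 29 weekday advances by 5 (mod 7) from one leap year to the next four years later (or differs when a century non-leap intervenes).
Leap-day weekdays: 2052:Thu 2056:Tue 2060:Sun 2064:Fri 2068:Wed✓ 2072:Mon 2076:Sat 2080:Thu 2084:Tue 2088:Sun 2092:Fri 2096:Wed✓ 2104:Fri …(5 more)… 2128:Sun 2132:Fri 2136:Wed✓ 2140:Mon 2144:Sat 2148:Thu 2152:Tue 2156:Sun 2160:Fri 2164:Wed✓ 2168:Mon 2172:Sat 2176:Thu
Wednesday: 2068, 2096, 2108, 2136, 2164 → 5.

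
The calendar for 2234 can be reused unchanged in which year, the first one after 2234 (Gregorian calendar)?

2245

Two years share a calendar iff Jan 1 falls on the same weekday and both are leap or both are common. 2234: Jan 1 is Wednesday, common year.
2235: Jan 1 Thursday, common
2236: Jan 1 Friday, leap
2237: Jan 1 Sunday, common
2238: Jan 1 Monday, common
2239: Jan 1 Tuesday, common
2240: Jan 1 Wednesday, leap
2241: Jan 1 Friday, common
2242: Jan 1 Saturday, common
2243: Jan 1 Sunday, common
2244: Jan 1 Monday, leap
2245: Jan 1 Wednesday, common
2245 matches on both conditions.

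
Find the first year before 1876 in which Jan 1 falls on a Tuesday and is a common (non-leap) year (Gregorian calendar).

1867

Jan 1 advances by 2 weekdays after a leap year and by 1 after a common year.
1876: Jan 1 is Saturday (leap).
1875: Friday
1874: Thursday
1873: Wednesday
1872: Monday (leap)
1871: Sunday
1870: Saturday
1869: Friday
1868: Wednesday (leap)
1867: Tuesday
1867 begins on a Tuesday and is a common year.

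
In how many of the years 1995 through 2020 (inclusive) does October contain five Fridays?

October has 31 days; it has five Fridays when Friday falls among the first (month-length − 28) days — i.e. when October 1 is one of Friday/Thursday/Wednesday.
October 1 by year: 1995:Sun 1996:Tue 1997:Wed✓ 1998:Thu✓ 1999:Fri✓ 2000:Sun 2001:Mon 2002:Tue 2003:Wed✓ 2004:Fri✓ 2005:Sat 2006:Sun 2007:Mon 2008:Wed✓ 2009:Thu✓ 2010:Fri✓ 2011:Sat 2012:Mon 2013:Tue 2014:Wed✓ 2015:Thu✓ 2016:Sat 2017:Sun 2018:Mon 2019:Tue 2020:Thu✓
Years with five Fridays: 1997, 1998, 1999, 2003, 2004, 2008, 2009, 2010, 2014, 2015, 2020 → 11.

11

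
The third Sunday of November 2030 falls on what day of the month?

17

November 1, 2030 is a Friday, so the first Sunday is the 3rd.
The third Sunday is 3 + 14 = 17.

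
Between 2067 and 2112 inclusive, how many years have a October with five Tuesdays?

October has 31 days; it has five Tuesdays when Tuesday falls among the first (month-length − 28) days — i.e. when October 1 is one of Tuesday/Monday/Sunday.
October 1 by year: 2067:Sat 2068:Mon✓ 2069:Tue✓ 2070:Wed 2071:Thu 2072:Sat 2073:Sun✓ 2074:Mon✓ 2075:Tue✓ 2076:Thu 2077:Fri 2078:Sat 2079:Sun✓ 2080:Tue✓ 2081:Wed …(16 more)… 2098:Wed 2099:Thu 2100:Fri 2101:Sat 2102:Sun✓ 2103:Mon✓ 2104:Wed 2105:Thu 2106:Fri 2107:Sat 2108:Mon✓ 2109:Tue✓ 2110:Wed 2111:Thu 2112:Sat
Years with five Tuesdays: 2068, 2069, 2073, 2074, 2075, 2079, 2080, 2084, 2085, 2086, 2090, 2091, 2096, 2097, 2102, 2103, 2108, 2109 → 18.

18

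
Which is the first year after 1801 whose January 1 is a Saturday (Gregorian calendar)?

Jan 1 advances by 2 weekdays after a leap year and by 1 after a common year.
1801: Jan 1 is Thursday.
1802: Friday
1803: Saturday
1803 begins on a Saturday

1803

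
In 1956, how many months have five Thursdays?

4

A month of length L has five Thursdays iff its first Thursday is on day ≤ L−28 (so day 1–3 in a 31-day month, 1–2 in a 30-day month, day 1 in a leap February).
Checking each month of 1956: Jan starts Sun (31d); Feb starts Wed (29d); Mar starts Thu (31d) ✓; Apr starts Sun (30d); May starts Tue (31d) ✓; Jun starts Fri (30d); Jul starts Sun (31d); Aug starts Wed (31d) ✓; Sep starts Sat (30d); Oct starts Mon (31d); Nov starts Thu (30d) ✓; Dec starts Sat (31d).
Five-Thursday months: March, May, August, November → 4.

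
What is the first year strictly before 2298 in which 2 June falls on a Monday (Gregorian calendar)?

From one year to the next, a fixed date's weekday advances by 1, or by 2 when a Feb 29 lies between the two dates.
2298: June 2 is Thursday.
2297: Wednesday (−1)
2296: Tuesday (−1)
2295: Sunday (−2)
2294: Saturday (−1)
2293: Friday (−1)
2292: Thursday (−1)
2291: Tuesday (−2)
2290: Monday (−1)
2 June falls on a Monday in 2290.

2290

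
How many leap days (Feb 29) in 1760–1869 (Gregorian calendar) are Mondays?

5

Leap years in 1760–1869: 27 of them.
Feb 29 weekday advances by 5 (mod 7) from one leap year to the next four years later (or differs when a century non-leap intervenes).
Leap-day weekdays: 1760:Fri 1764:Wed 1768:Mon✓ 1772:Sat 1776:Thu 1780:Tue 1784:Sun 1788:Fri 1792:Wed 1796:Mon✓ 1804:Wed 1808:Mon✓ 1812:Sat 1816:Thu 1820:Tue 1824:Sun 1828:Fri 1832:Wed 1836:Mon✓ 1840:Sat 1844:Thu 1848:Tue 1852:Sun 1856:Fri 1860:Wed 1864:Mon✓ 1868:Sat
Monday: 1768, 1796, 1808, 1836, 1864 → 5.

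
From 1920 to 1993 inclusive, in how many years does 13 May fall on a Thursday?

11

Track 13 May's weekday year by year (advancing +1, or +2 across a Feb 29):
  1920: Thu ✓  1921: Fri (+1)  1922: Sat (+1)  1923: Sun (+1)  1924: Tue (+2)
  1925: Wed (+1)  1926: Thu (+1) ✓  1927: Fri (+1)  1928: Sun (+2)  1929: Mon (+1)
  1930: Tue (+1)  1931: Wed (+1)  1932: Fri (+2)  1933: Sat (+1)  … (46 more years) …
  1980: Tue (+2)  1981: Wed (+1)  1982: Thu (+1) ✓  1983: Fri (+1)  1984: Sun (+2)
  1985: Mon (+1)  1986: Tue (+1)  1987: Wed (+1)  1988: Fri (+2)  1989: Sat (+1)
  1990: Sun (+1)  1991: Mon (+1)  1992: Wed (+2)  1993: Thu (+1) ✓
Thursday years: 1920, 1926, 1937, 1943, 1948, 1954, 1965, 1971, 1976, 1982, 1993 — 11 in total.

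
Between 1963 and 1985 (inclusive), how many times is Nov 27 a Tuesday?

3

Track Nov 27's weekday year by year (advancing +1, or +2 across a Feb 29):
  1963: Wed  1964: Fri (+2)  1965: Sat (+1)  1966: Sun (+1)  1967: Mon (+1)
  1968: Wed (+2)  1969: Thu (+1)  1970: Fri (+1)  1971: Sat (+1)  1972: Mon (+2)
  1973: Tue (+1) ✓  1974: Wed (+1)  1975: Thu (+1)  1976: Sat (+2)  1977: Sun (+1)
  1978: Mon (+1)  1979: Tue (+1) ✓  1980: Thu (+2)  1981: Fri (+1)  1982: Sat (+1)
  1983: Sun (+1)  1984: Tue (+2) ✓  1985: Wed (+1)
Tuesday years: 1973, 1979, 1984 — 3 in total.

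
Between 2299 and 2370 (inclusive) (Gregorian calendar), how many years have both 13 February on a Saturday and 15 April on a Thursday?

7

Check each year's weekday for 13 February and 15 April:
  2299: Mon/Sat  2300: Tue/Sun  2301: Wed/Mon  2302: Thu/Tue  2303: Fri/Wed  2304: Sat/Fri  2305: Mon/Sat  2306: Tue/Sun  2307: Wed/Mon  2308: Thu/Wed  2309: Sat/Thu ✓  2310: Sun/Fri  2311: Mon/Sat  2312: Tue/Mon  …(44 more)…  2357: Wed/Mon  2358: Thu/Tue  2359: Fri/Wed  2360: Sat/Fri  2361: Mon/Sat  2362: Tue/Sun  2363: Wed/Mon  2364: Thu/Wed  2365: Sat/Thu ✓  2366: Sun/Fri  2367: Mon/Sat  2368: Tue/Mon  2369: Thu/Tue  2370: Fri/Wed
Both conditions hold in: 2309, 2315, 2326, 2337, 2343, 2354, 2365 — 7.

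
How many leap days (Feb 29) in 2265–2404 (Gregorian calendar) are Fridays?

4

Leap years in 2265–2404: 34 of them.
Feb 29 weekday advances by 5 (mod 7) from one leap year to the next four years later (or differs when a century non-leap intervenes).
Leap-day weekdays: 2268:Sat 2272:Thu 2276:Tue 2280:Sun 2284:Fri✓ 2288:Wed 2292:Mon 2296:Sat 2304:Mon 2308:Sat 2312:Thu 2316:Tue 2320:Sun …(8 more)… 2356:Wed 2360:Mon 2364:Sat 2368:Thu 2372:Tue 2376:Sun 2380:Fri✓ 2384:Wed 2388:Mon 2392:Sat 2396:Thu 2400:Tue 2404:Sun
Friday: 2284, 2324, 2352, 2380 → 4.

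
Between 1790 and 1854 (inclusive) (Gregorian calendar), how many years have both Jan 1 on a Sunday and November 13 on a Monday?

7

Check each year's weekday for Jan 1 and November 13:
  1790: Fri/Sat  1791: Sat/Sun  1792: Sun/Tue  1793: Tue/Wed  1794: Wed/Thu  1795: Thu/Fri  1796: Fri/Sun  1797: Sun/Mon ✓  1798: Mon/Tue  1799: Tue/Wed  1800: Wed/Thu  1801: Thu/Fri  1802: Fri/Sat  1803: Sat/Sun  …(37 more)…  1841: Fri/Sat  1842: Sat/Sun  1843: Sun/Mon ✓  1844: Mon/Wed  1845: Wed/Thu  1846: Thu/Fri  1847: Fri/Sat  1848: Sat/Mon  1849: Mon/Tue  1850: Tue/Wed  1851: Wed/Thu  1852: Thu/Sat  1853: Sat/Sun  1854: Sun/Mon ✓
Both conditions hold in: 1797, 1809, 1815, 1826, 1837, 1843, 1854 — 7.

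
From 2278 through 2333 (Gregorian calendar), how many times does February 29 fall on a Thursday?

Leap years in 2278–2333: 13 of them.
Feb 29 weekday advances by 5 (mod 7) from one leap year to the next four years later (or differs when a century non-leap intervenes).
Leap-day weekdays: 2280:Sun 2284:Fri 2288:Wed 2292:Mon 2296:Sat 2304:Mon 2308:Sat 2312:Thu✓ 2316:Tue 2320:Sun 2324:Fri 2328:Wed 2332:Mon
Thursday: 2312 → 1.

1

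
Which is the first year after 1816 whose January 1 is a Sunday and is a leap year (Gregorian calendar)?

Jan 1 advances by 2 weekdays after a leap year and by 1 after a common year.
1816: Jan 1 is Monday (leap).
1817: Wednesday
1818: Thursday
1819: Friday
1820: Saturday (leap)
1821: Monday
1822: Tuesday
1823: Wednesday
1824: Thursday (leap)
1825: Saturday
1826: Sunday
1827: Monday
1828: Tuesday (leap)
1829: Thursday
1830: Friday
1831: Saturday
1832: Sunday (leap)
1832 begins on a Sunday and is a leap year.

1832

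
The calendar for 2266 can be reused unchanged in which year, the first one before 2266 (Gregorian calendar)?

Two years share a calendar iff Jan 1 falls on the same weekday and both are leap or both are common. 2266: Jan 1 is Monday, common year.
2265: Jan 1 Sunday, common
2264: Jan 1 Friday, leap
2263: Jan 1 Thursday, common
2262: Jan 1 Wednesday, common
2261: Jan 1 Tuesday, common
2260: Jan 1 Sunday, leap
2259: Jan 1 Saturday, common
2258: Jan 1 Friday, common
2257: Jan 1 Thursday, common
2256: Jan 1 Tuesday, leap
2255: Jan 1 Monday, common
2255 matches on both conditions.

2255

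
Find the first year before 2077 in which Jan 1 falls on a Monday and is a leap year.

2052

Jan 1 advances by 2 weekdays after a leap year and by 1 after a common year.
2077: Jan 1 is Friday.
2076: Wednesday (leap)
2075: Tuesday
2074: Monday
2073: Sunday
2072: Friday (leap)
2071: Thursday
2070: Wednesday
2069: Tuesday
2068: Sunday (leap)
2067: Saturday
2066: Friday
2065: Thursday
2064: Tuesday (leap)
2063: Monday
2062: Sunday
2061: Saturday
2060: Thursday (leap)
2059: Wednesday
2058: Tuesday
2057: Monday
2056: Saturday (leap)
2055: Friday
2054: Thursday
2053: Wednesday
2052: Monday (leap)
2052 begins on a Monday and is a leap year.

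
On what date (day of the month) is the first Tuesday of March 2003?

March 1, 2003 is a Saturday, so the first Tuesday is the 4th.
The first Tuesday is 4 + 0 = 4.

4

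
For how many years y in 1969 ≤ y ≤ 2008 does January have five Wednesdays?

January has 31 days; it has five Wednesdays when Wednesday falls among the first (month-length − 28) days — i.e. when January 1 is one of Wednesday/Tuesday/Monday.
January 1 by year: 1969:Wed✓ 1970:Thu 1971:Fri 1972:Sat 1973:Mon✓ 1974:Tue✓ 1975:Wed✓ 1976:Thu 1977:Sat 1978:Sun 1979:Mon✓ 1980:Tue✓ 1981:Thu 1982:Fri 1983:Sat …(10 more)… 1994:Sat 1995:Sun 1996:Mon✓ 1997:Wed✓ 1998:Thu 1999:Fri 2000:Sat 2001:Mon✓ 2002:Tue✓ 2003:Wed✓ 2004:Thu 2005:Sat 2006:Sun 2007:Mon✓ 2008:Tue✓
Years with five Wednesdays: 1969, 1973, 1974, 1975, 1979, 1980, 1985, 1986, 1990, 1991, 1992, 1996, 1997, 2001, 2002, 2003, 2007, 2008 → 18.

18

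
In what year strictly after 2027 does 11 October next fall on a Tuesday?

From one year to the next, a fixed date's weekday advances by 1, or by 2 when a Feb 29 lies between the two dates.
2027: October 11 is Monday.
2028: Wednesday (+2)
2029: Thursday (+1)
2030: Friday (+1)
2031: Saturday (+1)
2032: Monday (+2)
2033: Tuesday (+1)
11 October falls on a Tuesday in 2033.

2033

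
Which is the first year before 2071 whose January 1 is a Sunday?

2068

Jan 1 advances by 2 weekdays after a leap year and by 1 after a common year.
2071: Jan 1 is Thursday.
2070: Wednesday
2069: Tuesday
2068: Sunday (leap)
2068 begins on a Sunday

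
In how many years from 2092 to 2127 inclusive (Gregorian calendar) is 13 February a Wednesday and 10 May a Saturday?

Check each year's weekday for 13 February and 10 May:
  2092: Wed/Sat ✓  2093: Fri/Sun  2094: Sat/Mon  2095: Sun/Tue  2096: Mon/Thu  2097: Wed/Fri  2098: Thu/Sat  2099: Fri/Sun  2100: Sat/Mon  2101: Sun/Tue  2102: Mon/Wed  2103: Tue/Thu  2104: Wed/Sat ✓  2105: Fri/Sun  …(8 more)…  2114: Tue/Thu  2115: Wed/Fri  2116: Thu/Sun  2117: Sat/Mon  2118: Sun/Tue  2119: Mon/Wed  2120: Tue/Fri  2121: Thu/Sat  2122: Fri/Sun  2123: Sat/Mon  2124: Sun/Wed  2125: Tue/Thu  2126: Wed/Fri  2127: Thu/Sat
Both conditions hold in: 2092, 2104 — 2.

2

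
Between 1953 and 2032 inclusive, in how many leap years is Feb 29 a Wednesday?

Leap years in 1953–2032: 20 of them.
Feb 29 weekday advances by 5 (mod 7) from one leap year to the next four years later (or differs when a century non-leap intervenes).
Leap-day weekdays: 1956:Wed✓ 1960:Mon 1964:Sat 1968:Thu 1972:Tue 1976:Sun 1980:Fri 1984:Wed✓ 1988:Mon 1992:Sat 1996:Thu 2000:Tue 2004:Sun 2008:Fri 2012:Wed✓ 2016:Mon 2020:Sat 2024:Thu 2028:Tue 2032:Sun
Wednesday: 1956, 1984, 2012 → 3.

3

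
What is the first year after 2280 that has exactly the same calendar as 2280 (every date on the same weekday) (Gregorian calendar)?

2320

Two years share a calendar iff Jan 1 falls on the same weekday and both are leap or both are common. 2280: Jan 1 is Thursday, leap year.
2281: Jan 1 Saturday, common
2282: Jan 1 Sunday, common
2283: Jan 1 Monday, common
2284: Jan 1 Tuesday, leap
2285: Jan 1 Thursday, common
2286: Jan 1 Friday, common
2287: Jan 1 Saturday, common
2288: Jan 1 Sunday, leap
2289: Jan 1 Tuesday, common
2290: Jan 1 Wednesday, common
2291: Jan 1 Thursday, common
2292: Jan 1 Friday, leap
2293: Jan 1 Sunday, common
2294: Jan 1 Monday, common
2295: Jan 1 Tuesday, common
2296: Jan 1 Wednesday, leap
2297: Jan 1 Friday, common
2298: Jan 1 Saturday, common
2299: Jan 1 Sunday, common
2300: Jan 1 Monday, common
2301: Jan 1 Tuesday, common
2302: Jan 1 Wednesday, common
2303: Jan 1 Thursday, common
2304: Jan 1 Friday, leap
2305: Jan 1 Sunday, common
2306: Jan 1 Monday, common
2307: Jan 1 Tuesday, common
2308: Jan 1 Wednesday, leap
2309: Jan 1 Friday, common
2310: Jan 1 Saturday, common
2311: Jan 1 Sunday, common
2312: Jan 1 Monday, leap
2313: Jan 1 Wednesday, common
2314: Jan 1 Thursday, common
2315: Jan 1 Friday, common
2316: Jan 1 Saturday, leap
2317: Jan 1 Monday, common
2318: Jan 1 Tuesday, common
2319: Jan 1 Wednesday, common
2320: Jan 1 Thursday, leap
2320 matches on both conditions.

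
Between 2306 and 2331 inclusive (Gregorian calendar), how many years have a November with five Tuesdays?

November has 30 days; it has five Tuesdays when Tuesday falls among the first (month-length − 28) days — i.e. when November 1 is one of Tuesday/Monday.
November 1 by year: 2306:Thu 2307:Fri 2308:Sun 2309:Mon✓ 2310:Tue✓ 2311:Wed 2312:Fri 2313:Sat 2314:Sun 2315:Mon✓ 2316:Wed 2317:Thu 2318:Fri 2319:Sat 2320:Mon✓ 2321:Tue✓ 2322:Wed 2323:Thu 2324:Sat 2325:Sun 2326:Mon✓ 2327:Tue✓ 2328:Thu 2329:Fri 2330:Sat 2331:Sun
Years with five Tuesdays: 2309, 2310, 2315, 2320, 2321, 2326, 2327 → 7.

7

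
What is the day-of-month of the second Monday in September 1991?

9

September 1, 1991 is a Sunday, so the first Monday is the 2nd.
The second Monday is 2 + 7 = 9.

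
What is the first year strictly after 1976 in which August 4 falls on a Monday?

From one year to the next, a fixed date's weekday advances by 1, or by 2 when a Feb 29 lies between the two dates.
1976: August 4 is Wednesday.
1977: Thursday (+1)
1978: Friday (+1)
1979: Saturday (+1)
1980: Monday (+2)
August 4 falls on a Monday in 1980.

1980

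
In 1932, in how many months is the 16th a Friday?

Check the 16th of each month of 1932: Jan 16: Sat, Feb 16: Tue, Mar 16: Wed, Apr 16: Sat, May 16: Mon, Jun 16: Thu, Jul 16: Sat, Aug 16: Tue, Sep 16: Fri, Oct 16: Sun, Nov 16: Wed, Dec 16: Fri.
Friday occurs in September, December — 2 months.

2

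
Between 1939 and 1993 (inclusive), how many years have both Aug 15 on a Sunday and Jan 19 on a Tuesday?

6

Check each year's weekday for Aug 15 and Jan 19:
  1939: Tue/Thu  1940: Thu/Fri  1941: Fri/Sun  1942: Sat/Mon  1943: Sun/Tue ✓  1944: Tue/Wed  1945: Wed/Fri  1946: Thu/Sat  1947: Fri/Sun  1948: Sun/Mon  1949: Mon/Wed  1950: Tue/Thu  1951: Wed/Fri  1952: Fri/Sat  …(27 more)…  1980: Fri/Sat  1981: Sat/Mon  1982: Sun/Tue ✓  1983: Mon/Wed  1984: Wed/Thu  1985: Thu/Sat  1986: Fri/Sun  1987: Sat/Mon  1988: Mon/Tue  1989: Tue/Thu  1990: Wed/Fri  1991: Thu/Sat  1992: Sat/Sun  1993: Sun/Tue ✓
Both conditions hold in: 1943, 1954, 1965, 1971, 1982, 1993 — 6.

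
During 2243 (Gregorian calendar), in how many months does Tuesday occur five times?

A month of length L has five Tuesdays iff its first Tuesday is on day ≤ L−28 (so day 1–3 in a 31-day month, 1–2 in a 30-day month, day 1 in a leap February).
Checking each month of 2243: Jan starts Sun (31d) ✓; Feb starts Wed (28d); Mar starts Wed (31d); Apr starts Sat (30d); May starts Mon (31d) ✓; Jun starts Thu (30d); Jul starts Sat (31d); Aug starts Tue (31d) ✓; Sep starts Fri (30d); Oct starts Sun (31d) ✓; Nov starts Wed (30d); Dec starts Fri (31d).
Five-Tuesday months: January, May, August, October → 4.

4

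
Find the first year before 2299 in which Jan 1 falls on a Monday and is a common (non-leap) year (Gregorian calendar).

2294

Jan 1 advances by 2 weekdays after a leap year and by 1 after a common year.
2299: Jan 1 is Sunday.
2298: Saturday
2297: Friday
2296: Wednesday (leap)
2295: Tuesday
2294: Monday
2294 begins on a Monday and is a common year.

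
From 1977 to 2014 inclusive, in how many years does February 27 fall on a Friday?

5

Track February 27's weekday year by year (advancing +1, or +2 across a Feb 29):
  1977: Sun  1978: Mon (+1)  1979: Tue (+1)  1980: Wed (+1)  1981: Fri (+2) ✓
  1982: Sat (+1)  1983: Sun (+1)  1984: Mon (+1)  1985: Wed (+2)  1986: Thu (+1)
  1987: Fri (+1) ✓  1988: Sat (+1)  1989: Mon (+2)  1990: Tue (+1)  … (10 more years) …
  2001: Tue (+2)  2002: Wed (+1)  2003: Thu (+1)  2004: Fri (+1) ✓  2005: Sun (+2)
  2006: Mon (+1)  2007: Tue (+1)  2008: Wed (+1)  2009: Fri (+2) ✓  2010: Sat (+1)
  2011: Sun (+1)  2012: Mon (+1)  2013: Wed (+2)  2014: Thu (+1)
Friday years: 1981, 1987, 1998, 2004, 2009 — 5 in total.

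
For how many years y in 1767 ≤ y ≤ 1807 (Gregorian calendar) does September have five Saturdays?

11

September has 30 days; it has five Saturdays when Saturday falls among the first (month-length − 28) days — i.e. when September 1 is one of Saturday/Friday.
September 1 by year: 1767:Tue 1768:Thu 1769:Fri✓ 1770:Sat✓ 1771:Sun 1772:Tue 1773:Wed 1774:Thu 1775:Fri✓ 1776:Sun 1777:Mon 1778:Tue 1779:Wed 1780:Fri✓ 1781:Sat✓ …(11 more)… 1793:Sun 1794:Mon 1795:Tue 1796:Thu 1797:Fri✓ 1798:Sat✓ 1799:Sun 1800:Mon 1801:Tue 1802:Wed 1803:Thu 1804:Sat✓ 1805:Sun 1806:Mon 1807:Tue
Years with five Saturdays: 1769, 1770, 1775, 1780, 1781, 1786, 1787, 1792, 1797, 1798, 1804 → 11.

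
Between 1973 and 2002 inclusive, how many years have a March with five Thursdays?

13

March has 31 days; it has five Thursdays when Thursday falls among the first (month-length − 28) days — i.e. when March 1 is one of Thursday/Wednesday/Tuesday.
March 1 by year: 1973:Thu✓ 1974:Fri 1975:Sat 1976:Mon 1977:Tue✓ 1978:Wed✓ 1979:Thu✓ 1980:Sat 1981:Sun 1982:Mon 1983:Tue✓ 1984:Thu✓ 1985:Fri 1986:Sat 1987:Sun 1988:Tue✓ 1989:Wed✓ 1990:Thu✓ 1991:Fri 1992:Sun 1993:Mon 1994:Tue✓ 1995:Wed✓ 1996:Fri 1997:Sat 1998:Sun 1999:Mon 2000:Wed✓ 2001:Thu✓ 2002:Fri
Years with five Thursdays: 1973, 1977, 1978, 1979, 1983, 1984, 1988, 1989, 1990, 1994, 1995, 2000, 2001 → 13.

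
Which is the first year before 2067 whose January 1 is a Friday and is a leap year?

2044

Jan 1 advances by 2 weekdays after a leap year and by 1 after a common year.
2067: Jan 1 is Saturday.
2066: Friday
2065: Thursday
2064: Tuesday (leap)
2063: Monday
2062: Sunday
2061: Saturday
2060: Thursday (leap)
2059: Wednesday
2058: Tuesday
2057: Monday
2056: Saturday (leap)
2055: Friday
2054: Thursday
2053: Wednesday
2052: Monday (leap)
2051: Sunday
2050: Saturday
2049: Friday
2048: Wednesday (leap)
2047: Tuesday
2046: Monday
2045: Sunday
2044: Friday (leap)
2044 begins on a Friday and is a leap year.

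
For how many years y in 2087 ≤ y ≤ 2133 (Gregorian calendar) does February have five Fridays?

3

February has 28 days (29 in leap years); it has five Fridays when Friday falls among the first (month-length − 28) days — i.e. when February 1 is Friday in a leap year (never in a common year).
February 1 by year: 2087:Sat 2088:Sun 2089:Tue 2090:Wed 2091:Thu 2092:Fri✓ 2093:Sun 2094:Mon 2095:Tue 2096:Wed 2097:Fri 2098:Sat 2099:Sun 2100:Mon 2101:Tue …(17 more)… 2119:Wed 2120:Thu 2121:Sat 2122:Sun 2123:Mon 2124:Tue 2125:Thu 2126:Fri 2127:Sat 2128:Sun 2129:Tue 2130:Wed 2131:Thu 2132:Fri✓ 2133:Sun
Years with five Fridays: 2092, 2104, 2132 → 3.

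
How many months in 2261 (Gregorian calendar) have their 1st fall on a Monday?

2

Check the 1st of each month of 2261: Jan 1: Tue, Feb 1: Fri, Mar 1: Fri, Apr 1: Mon, May 1: Wed, Jun 1: Sat, Jul 1: Mon, Aug 1: Thu, Sep 1: Sun, Oct 1: Tue, Nov 1: Fri, Dec 1: Sun.
Monday occurs in April, July — 2 months.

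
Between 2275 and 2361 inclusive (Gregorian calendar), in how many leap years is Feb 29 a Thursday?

Leap years in 2275–2361: 21 of them.
Feb 29 weekday advances by 5 (mod 7) from one leap year to the next four years later (or differs when a century non-leap intervenes).
Leap-day weekdays: 2276:Tue 2280:Sun 2284:Fri 2288:Wed 2292:Mon 2296:Sat 2304:Mon 2308:Sat 2312:Thu✓ 2316:Tue 2320:Sun 2324:Fri 2328:Wed 2332:Mon 2336:Sat 2340:Thu✓ 2344:Tue 2348:Sun 2352:Fri 2356:Wed 2360:Mon
Thursday: 2312, 2340 → 2.

2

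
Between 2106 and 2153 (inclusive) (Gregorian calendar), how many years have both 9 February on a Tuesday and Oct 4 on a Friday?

Check each year's weekday for 9 February and Oct 4:
  2106: Tue/Mon  2107: Wed/Tue  2108: Thu/Thu  2109: Sat/Fri  2110: Sun/Sat  2111: Mon/Sun  2112: Tue/Tue  2113: Thu/Wed  2114: Fri/Thu  2115: Sat/Fri  2116: Sun/Sun  2117: Tue/Mon  2118: Wed/Tue  2119: Thu/Wed  …(20 more)…  2140: Tue/Tue  2141: Thu/Wed  2142: Fri/Thu  2143: Sat/Fri  2144: Sun/Sun  2145: Tue/Mon  2146: Wed/Tue  2147: Thu/Wed  2148: Fri/Fri  2149: Sun/Sat  2150: Mon/Sun  2151: Tue/Mon  2152: Wed/Wed  2153: Fri/Thu
Both conditions hold in: no year — 0.

0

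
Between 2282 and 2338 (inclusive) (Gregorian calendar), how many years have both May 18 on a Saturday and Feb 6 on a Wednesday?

7

Check each year's weekday for May 18 and Feb 6:
  2282: Thu/Mon  2283: Fri/Tue  2284: Sun/Wed  2285: Mon/Fri  2286: Tue/Sat  2287: Wed/Sun  2288: Fri/Mon  2289: Sat/Wed ✓  2290: Sun/Thu  2291: Mon/Fri  2292: Wed/Sat  2293: Thu/Mon  2294: Fri/Tue  2295: Sat/Wed ✓  …(29 more)…  2325: Mon/Fri  2326: Tue/Sat  2327: Wed/Sun  2328: Fri/Mon  2329: Sat/Wed ✓  2330: Sun/Thu  2331: Mon/Fri  2332: Wed/Sat  2333: Thu/Mon  2334: Fri/Tue  2335: Sat/Wed ✓  2336: Mon/Thu  2337: Tue/Sat  2338: Wed/Sun
Both conditions hold in: 2289, 2295, 2301, 2307, 2318, 2329, 2335 — 7.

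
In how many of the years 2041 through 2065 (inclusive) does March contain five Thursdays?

March has 31 days; it has five Thursdays when Thursday falls among the first (month-length − 28) days — i.e. when March 1 is one of Thursday/Wednesday/Tuesday.
March 1 by year: 2041:Fri 2042:Sat 2043:Sun 2044:Tue✓ 2045:Wed✓ 2046:Thu✓ 2047:Fri 2048:Sun 2049:Mon 2050:Tue✓ 2051:Wed✓ 2052:Fri 2053:Sat 2054:Sun 2055:Mon 2056:Wed✓ 2057:Thu✓ 2058:Fri 2059:Sat 2060:Mon 2061:Tue✓ 2062:Wed✓ 2063:Thu✓ 2064:Sat 2065:Sun
Years with five Thursdays: 2044, 2045, 2046, 2050, 2051, 2056, 2057, 2061, 2062, 2063 → 10.

10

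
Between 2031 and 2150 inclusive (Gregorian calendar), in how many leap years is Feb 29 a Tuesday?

Leap years in 2031–2150: 29 of them.
Feb 29 weekday advances by 5 (mod 7) from one leap year to the next four years later (or differs when a century non-leap intervenes).
Leap-day weekdays: 2032:Sun 2036:Fri 2040:Wed 2044:Mon 2048:Sat 2052:Thu 2056:Tue✓ 2060:Sun 2064:Fri 2068:Wed 2072:Mon 2076:Sat 2080:Thu …(3 more)… 2096:Wed 2104:Fri 2108:Wed 2112:Mon 2116:Sat 2120:Thu 2124:Tue✓ 2128:Sun 2132:Fri 2136:Wed 2140:Mon 2144:Sat 2148:Thu
Tuesday: 2056, 2084, 2124 → 3.

3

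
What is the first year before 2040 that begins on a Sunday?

Jan 1 advances by 2 weekdays after a leap year and by 1 after a common year.
2040: Jan 1 is Sunday (leap).
2039: Saturday
2038: Friday
2037: Thursday
2036: Tuesday (leap)
2035: Monday
2034: Sunday
2034 begins on a Sunday

2034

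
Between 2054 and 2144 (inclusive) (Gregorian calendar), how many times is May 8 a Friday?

Track May 8's weekday year by year (advancing +1, or +2 across a Feb 29):
  2054: Fri ✓  2055: Sat (+1)  2056: Mon (+2)  2057: Tue (+1)  2058: Wed (+1)
  2059: Thu (+1)  2060: Sat (+2)  2061: Sun (+1)  2062: Mon (+1)  2063: Tue (+1)
  2064: Thu (+2)  2065: Fri (+1) ✓  2066: Sat (+1)  2067: Sun (+1)  … (63 more years) …
  2131: Tue (+1)  2132: Thu (+2)  2133: Fri (+1) ✓  2134: Sat (+1)  2135: Sun (+1)
  2136: Tue (+2)  2137: Wed (+1)  2138: Thu (+1)  2139: Fri (+1) ✓  2140: Sun (+2)
  2141: Mon (+1)  2142: Tue (+1)  2143: Wed (+1)  2144: Fri (+2) ✓
Friday years: 2054, 2065, 2071, 2076, 2082, 2093, 2099, 2105, 2111, 2116, 2122, 2133, 2139, 2144 — 14 in total.

14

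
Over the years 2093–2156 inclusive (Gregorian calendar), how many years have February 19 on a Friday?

Track February 19's weekday year by year (advancing +1, or +2 across a Feb 29):
  2093: Thu  2094: Fri (+1) ✓  2095: Sat (+1)  2096: Sun (+1)  2097: Tue (+2)
  2098: Wed (+1)  2099: Thu (+1)  2100: Fri (+1) ✓  2101: Sat (+1)  2102: Sun (+1)
  2103: Mon (+1)  2104: Tue (+1)  2105: Thu (+2)  2106: Fri (+1) ✓  … (36 more years) …
  2143: Tue (+1)  2144: Wed (+1)  2145: Fri (+2) ✓  2146: Sat (+1)  2147: Sun (+1)
  2148: Mon (+1)  2149: Wed (+2)  2150: Thu (+1)  2151: Fri (+1) ✓  2152: Sat (+1)
  2153: Mon (+2)  2154: Tue (+1)  2155: Wed (+1)  2156: Thu (+1)
Friday years: 2094, 2100, 2106, 2112, 2117, 2123, 2134, 2140, 2145, 2151 — 10 in total.

10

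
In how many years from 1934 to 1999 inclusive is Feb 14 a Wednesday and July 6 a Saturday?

3

Check each year's weekday for Feb 14 and July 6:
  1934: Wed/Fri  1935: Thu/Sat  1936: Fri/Mon  1937: Sun/Tue  1938: Mon/Wed  1939: Tue/Thu  1940: Wed/Sat ✓  1941: Fri/Sun  1942: Sat/Mon  1943: Sun/Tue  1944: Mon/Thu  1945: Wed/Fri  1946: Thu/Sat  1947: Fri/Sun  …(38 more)…  1986: Fri/Sun  1987: Sat/Mon  1988: Sun/Wed  1989: Tue/Thu  1990: Wed/Fri  1991: Thu/Sat  1992: Fri/Mon  1993: Sun/Tue  1994: Mon/Wed  1995: Tue/Thu  1996: Wed/Sat ✓  1997: Fri/Sun  1998: Sat/Mon  1999: Sun/Tue
Both conditions hold in: 1940, 1968, 1996 — 3.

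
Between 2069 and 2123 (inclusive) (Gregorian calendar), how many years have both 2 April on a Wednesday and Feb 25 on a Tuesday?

Check each year's weekday for 2 April and Feb 25:
  2069: Tue/Mon  2070: Wed/Tue ✓  2071: Thu/Wed  2072: Sat/Thu  2073: Sun/Sat  2074: Mon/Sun  2075: Tue/Mon  2076: Thu/Tue  2077: Fri/Thu  2078: Sat/Fri  2079: Sun/Sat  2080: Tue/Sun  2081: Wed/Tue ✓  2082: Thu/Wed  …(27 more)…  2110: Wed/Tue ✓  2111: Thu/Wed  2112: Sat/Thu  2113: Sun/Sat  2114: Mon/Sun  2115: Tue/Mon  2116: Thu/Tue  2117: Fri/Thu  2118: Sat/Fri  2119: Sun/Sat  2120: Tue/Sun  2121: Wed/Tue ✓  2122: Thu/Wed  2123: Fri/Thu
Both conditions hold in: 2070, 2081, 2087, 2098, 2110, 2121 — 6.

6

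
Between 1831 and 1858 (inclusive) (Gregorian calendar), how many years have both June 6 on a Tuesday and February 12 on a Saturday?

Check each year's weekday for June 6 and February 12:
  1831: Mon/Sat  1832: Wed/Sun  1833: Thu/Tue  1834: Fri/Wed  1835: Sat/Thu  1836: Mon/Fri  1837: Tue/Sun  1838: Wed/Mon  1839: Thu/Tue  1840: Sat/Wed  1841: Sun/Fri  1842: Mon/Sat  1843: Tue/Sun  1844: Thu/Mon  1845: Fri/Wed  1846: Sat/Thu  1847: Sun/Fri  1848: Tue/Sat ✓  1849: Wed/Mon  1850: Thu/Tue  1851: Fri/Wed  1852: Sun/Thu  1853: Mon/Sat  1854: Tue/Sun  1855: Wed/Mon  1856: Fri/Tue  1857: Sat/Thu  1858: Sun/Fri
Both conditions hold in: 1848 — 1.

1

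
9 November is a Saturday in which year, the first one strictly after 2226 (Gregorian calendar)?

From one year to the next, a fixed date's weekday advances by 1, or by 2 when a Feb 29 lies between the two dates.
2226: November 9 is Thursday.
2227: Friday (+1)
2228: Sunday (+2)
2229: Monday (+1)
2230: Tuesday (+1)
2231: Wednesday (+1)
2232: Friday (+2)
2233: Saturday (+1)
9 November falls on a Saturday in 2233.

2233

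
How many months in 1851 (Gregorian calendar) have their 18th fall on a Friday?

Check the 18th of each month of 1851: Jan 18: Sat, Feb 18: Tue, Mar 18: Tue, Apr 18: Fri, May 18: Sun, Jun 18: Wed, Jul 18: Fri, Aug 18: Mon, Sep 18: Thu, Oct 18: Sat, Nov 18: Tue, Dec 18: Thu.
Friday occurs in April, July — 2 months.

2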